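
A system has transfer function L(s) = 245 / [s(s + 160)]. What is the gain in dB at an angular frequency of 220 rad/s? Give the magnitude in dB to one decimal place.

-47.8 dB

|j220 + 160| = √(220² + 160²) = 272
|j220| = 220
|L(j220)| = 245 / (272 × 220) = 0.0040938
20 log₁₀(0.0040938) = -47.76 dB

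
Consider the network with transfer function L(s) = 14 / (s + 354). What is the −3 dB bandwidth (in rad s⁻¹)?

354 rad s⁻¹

For a single-pole low-pass, the −3 dB point is at the pole: ω = 354 rad s⁻¹.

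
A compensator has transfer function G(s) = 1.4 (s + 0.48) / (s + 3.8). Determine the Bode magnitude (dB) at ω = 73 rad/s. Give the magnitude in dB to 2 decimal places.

2.91 dB

|j73 + 0.48| = √(73² + 0.48²) = 73
|j73 + 3.8| = √(73² + 3.8²) = 73.1
|G(j73)| = 1.4 × 73 / 73.1 = 1.3981
20 log₁₀(1.3981) = 2.911 dB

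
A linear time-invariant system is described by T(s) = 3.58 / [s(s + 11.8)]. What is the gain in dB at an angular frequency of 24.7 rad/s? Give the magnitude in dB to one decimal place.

-45.5 dB

|j24.7 + 11.8| = √(24.7² + 11.8²) = 27.37
|j24.7| = 24.7
|T(j24.7)| = 3.58 / (27.37 × 24.7) = 0.0052948
20 log₁₀(0.0052948) = -45.52 dB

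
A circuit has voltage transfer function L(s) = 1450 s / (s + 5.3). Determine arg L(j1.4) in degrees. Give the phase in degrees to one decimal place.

75.2°

∠(j1.4) = 90.00°
∠(j1.4 + 5.3) = arctan(1.4/5.3) = 14.80°
∠L(j1.4) = 90.00° − 14.80° = 75.20°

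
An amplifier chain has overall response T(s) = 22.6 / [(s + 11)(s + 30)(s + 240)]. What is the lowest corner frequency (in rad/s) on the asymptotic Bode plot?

11 rad/s

Break frequencies occur at each pole and zero magnitude: 11 rad/s, 30 rad/s, 240 rad/s.
The lowest is 11 rad/s.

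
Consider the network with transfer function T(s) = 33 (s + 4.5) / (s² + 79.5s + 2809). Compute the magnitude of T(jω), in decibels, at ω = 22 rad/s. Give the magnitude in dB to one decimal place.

-11.9 dB

|j22 + 4.5| = √(22² + 4.5²) = 22.46
|(j22)² + 79.5(j22) + 2809| = |2325 + j1749| = 2909
|T(j22)| = 33 × 22.46 / 2909 = 0.2547
20 log₁₀(0.2547) = -11.88 dB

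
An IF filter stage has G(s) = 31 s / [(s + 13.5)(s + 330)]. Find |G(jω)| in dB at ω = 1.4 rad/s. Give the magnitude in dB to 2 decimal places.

|j1.4| = 1.4
|j1.4 + 13.5| = √(1.4² + 13.5²) = 13.57
|j1.4 + 330| = √(1.4² + 330²) = 330
|G(j1.4)| = 31 × 1.4 / (13.57 × 330) = 0.0096898
20 log₁₀(0.0096898) = -40.274 dB

-40.27 dB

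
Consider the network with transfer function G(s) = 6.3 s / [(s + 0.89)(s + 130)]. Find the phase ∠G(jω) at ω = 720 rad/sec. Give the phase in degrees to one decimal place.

∠(j720) = 90.00°
∠(j720 + 0.89) = arctan(720/0.89) = 89.93°
∠(j720 + 130) = arctan(720/130) = 79.77°
∠G(j720) = 90.00° − (89.93° + 79.77°) = -79.69°

-79.7°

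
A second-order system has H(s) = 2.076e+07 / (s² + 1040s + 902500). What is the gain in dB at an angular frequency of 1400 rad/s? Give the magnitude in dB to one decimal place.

|(j1400)² + 1040(j1400) + 902500| = |-1.0575e+06 + j1.456e+06| = 1.8e+06
|H(j1400)| = 2.076e+07 / 1.8e+06 = 11.536
20 log₁₀(11.536) = 21.24 dB

21.2 dB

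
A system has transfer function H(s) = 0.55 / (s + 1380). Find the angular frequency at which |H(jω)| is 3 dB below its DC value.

1380 rad/sec

For a single-pole low-pass, the −3 dB point is at the pole: ω = 1380 rad/sec.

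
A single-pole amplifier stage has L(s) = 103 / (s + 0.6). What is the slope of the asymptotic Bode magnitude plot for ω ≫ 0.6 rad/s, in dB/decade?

-20 dB/decade

With 0 zeros and 1 pole, the high-frequency asymptotic slope is 20 × (0 − 1) = -20 dB/decade.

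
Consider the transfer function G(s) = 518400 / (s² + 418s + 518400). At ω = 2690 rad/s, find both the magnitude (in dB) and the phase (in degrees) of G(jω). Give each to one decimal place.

|G| = -22.4 dB, ∠G = -170.5°

|(j2690)² + 418(j2690) + 518400| = |-6.7177e+06 + j1.1244e+06| = 6.811e+06
|G(j2690)| = 518400 / 6.811e+06 = 0.07611
20 log₁₀(0.07611) = -22.37 dB
∠[(j2690)² + 418(j2690) + 518400] = ∠[-6.7177e+06 + j1.1244e+06] = 170.50°
∠G(j2690) = −170.50° = -170.50°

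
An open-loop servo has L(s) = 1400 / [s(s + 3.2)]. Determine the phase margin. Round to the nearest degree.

Gain crossover: |L(jω)| = 1 at ω ≈ 37.3 rad/sec.
∠L(j37.3) = −90° − arctan(37.3/3.2) ≈ -175.10°
PM = 180° + (-175.10°) = 4.90°

5 deg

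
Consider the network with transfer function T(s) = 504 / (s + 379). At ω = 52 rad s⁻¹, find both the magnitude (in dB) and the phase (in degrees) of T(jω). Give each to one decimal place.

|T| = 2.4 dB, ∠T = -7.8°

|j52 + 379| = √(52² + 379²) = 382.6
|T(j52)| = 504 / 382.6 = 1.3175
20 log₁₀(1.3175) = 2.39 dB
∠(j52 + 379) = arctan(52/379) = 7.81°
∠T(j52) = −7.81° = -7.81°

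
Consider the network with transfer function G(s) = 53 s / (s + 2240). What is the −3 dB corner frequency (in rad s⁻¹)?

2240 rad s⁻¹

For a single-pole high-pass, the −3 dB point is at the pole: ω = 2240 rad s⁻¹.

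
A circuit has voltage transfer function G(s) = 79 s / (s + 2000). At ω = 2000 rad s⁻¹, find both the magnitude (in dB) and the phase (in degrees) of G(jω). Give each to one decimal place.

|G| = 34.9 dB, ∠G = 45.0 deg

|j2000| = 2000
|j2000 + 2000| = √(2000² + 2000²) = 2828
|G(j2000)| = 79 × 2000 / 2828 = 55.861
20 log₁₀(55.861) = 34.94 dB
∠(j2000) = 90.00°
∠(j2000 + 2000) = arctan(2000/2000) = 45.00°
∠G(j2000) = 90.00° − 45.00° = 45.00°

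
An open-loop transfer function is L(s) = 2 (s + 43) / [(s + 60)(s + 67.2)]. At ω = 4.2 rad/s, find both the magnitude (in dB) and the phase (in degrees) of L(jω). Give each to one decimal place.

|L| = -33.4 dB, ∠L = -2.0°

|j4.2 + 43| = √(4.2² + 43²) = 43.2
|j4.2 + 60| = √(4.2² + 60²) = 60.15
|j4.2 + 67.2| = √(4.2² + 67.2²) = 67.33
|L(j4.2)| = 2 × 43.2 / (60.15 × 67.33) = 0.021337
20 log₁₀(0.021337) = -33.42 dB
∠(j4.2 + 43) = arctan(4.2/43) = 5.58°
∠(j4.2 + 60) = arctan(4.2/60) = 4.00°
∠(j4.2 + 67.2) = arctan(4.2/67.2) = 3.58°
∠L(j4.2) = 5.58° − (4.00° + 3.58°) = -2.00°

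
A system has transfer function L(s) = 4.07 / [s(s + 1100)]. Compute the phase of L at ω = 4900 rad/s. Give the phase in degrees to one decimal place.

∠(j4900 + 1100) = arctan(4900/1100) = 77.35°
∠(j4900) = 90.00°
∠L(j4900) = − (77.35° + 90.00°) = -167.35°

-167.3 deg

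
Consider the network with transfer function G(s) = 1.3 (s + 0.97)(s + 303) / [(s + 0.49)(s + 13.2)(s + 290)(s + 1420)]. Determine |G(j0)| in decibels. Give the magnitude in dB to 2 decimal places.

-76.87 dB

G(0) = 1.3 × 0.97 × 303 / (0.49 × 13.2 × 290 × 1420) = 0.00014345
20 log₁₀(0.00014345) = -76.866 dB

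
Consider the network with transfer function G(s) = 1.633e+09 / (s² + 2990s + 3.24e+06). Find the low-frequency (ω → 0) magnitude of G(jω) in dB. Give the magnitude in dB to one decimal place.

G(0) = 1.633e+09 / 3.24e+06 = 504.01
20 log₁₀(504.01) = 54.05 dB

54.0 dB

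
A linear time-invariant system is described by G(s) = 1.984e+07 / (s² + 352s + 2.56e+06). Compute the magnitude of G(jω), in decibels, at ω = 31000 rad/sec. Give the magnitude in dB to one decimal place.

-33.7 dB

|(j31000)² + 352(j31000) + 2.56e+06| = |-9.5844e+08 + j1.0912e+07| = 9.585e+08
|G(j31000)| = 1.984e+07 / 9.585e+08 = 0.020699
20 log₁₀(0.020699) = -33.68 dB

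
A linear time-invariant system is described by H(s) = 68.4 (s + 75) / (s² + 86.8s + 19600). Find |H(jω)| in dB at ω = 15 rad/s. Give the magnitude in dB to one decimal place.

|j15 + 75| = √(15² + 75²) = 76.49
|(j15)² + 86.8(j15) + 19600| = |19375 + j1302| = 1.942e+04
|H(j15)| = 68.4 × 76.49 / 1.942e+04 = 0.26941
20 log₁₀(0.26941) = -11.39 dB

-11.4 dB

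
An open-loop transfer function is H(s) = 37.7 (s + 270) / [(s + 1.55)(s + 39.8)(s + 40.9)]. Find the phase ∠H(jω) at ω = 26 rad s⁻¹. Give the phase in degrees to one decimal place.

-146.7°

∠(j26 + 270) = arctan(26/270) = 5.50°
∠(j26 + 1.55) = arctan(26/1.55) = 86.59°
∠(j26 + 39.8) = arctan(26/39.8) = 33.16°
∠(j26 + 40.9) = arctan(26/40.9) = 32.44°
∠H(j26) = 5.50° − (86.59° + 33.16° + 32.44°) = -146.69°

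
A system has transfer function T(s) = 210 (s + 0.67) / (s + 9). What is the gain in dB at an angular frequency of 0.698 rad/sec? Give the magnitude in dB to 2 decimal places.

27.05 dB

|j0.698 + 0.67| = √(0.698² + 0.67²) = 0.9675
|j0.698 + 9| = √(0.698² + 9²) = 9.027
|T(j0.698)| = 210 × 0.9675 / 9.027 = 22.508
20 log₁₀(22.508) = 27.047 dB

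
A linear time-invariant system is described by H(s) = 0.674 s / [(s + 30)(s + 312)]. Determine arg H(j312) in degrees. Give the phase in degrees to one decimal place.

∠(j312) = 90.00°
∠(j312 + 30) = arctan(312/30) = 84.51°
∠(j312 + 312) = arctan(312/312) = 45.00°
∠H(j312) = 90.00° − (84.51° + 45.00°) = -39.51°

-39.5°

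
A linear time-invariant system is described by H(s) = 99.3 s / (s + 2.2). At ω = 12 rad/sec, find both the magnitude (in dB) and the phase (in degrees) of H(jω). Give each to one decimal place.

|j12| = 12
|j12 + 2.2| = √(12² + 2.2²) = 12.2
|H(j12)| = 99.3 × 12 / 12.2 = 97.672
20 log₁₀(97.672) = 39.80 dB
∠(j12) = 90.00°
∠(j12 + 2.2) = arctan(12/2.2) = 79.61°
∠H(j12) = 90.00° − 79.61° = 10.39°

|H| = 39.8 dB, ∠H = 10.4°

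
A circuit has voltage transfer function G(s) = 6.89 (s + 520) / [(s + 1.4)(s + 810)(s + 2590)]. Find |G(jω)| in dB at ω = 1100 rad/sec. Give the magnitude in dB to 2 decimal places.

|j1100 + 520| = √(1100² + 520²) = 1217
|j1100 + 1.4| = √(1100² + 1.4²) = 1100
|j1100 + 810| = √(1100² + 810²) = 1366
|j1100 + 2590| = √(1100² + 2590²) = 2814
|G(j1100)| = 6.89 × 1217 / (1100 × 1366 × 2814) = 1.9826e-06
20 log₁₀(1.9826e-06) = -114.055 dB

-114.06 dB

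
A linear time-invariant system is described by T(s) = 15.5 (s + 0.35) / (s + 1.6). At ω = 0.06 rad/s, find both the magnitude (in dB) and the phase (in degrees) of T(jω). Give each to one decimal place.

|j0.06 + 0.35| = √(0.06² + 0.35²) = 0.3551
|j0.06 + 1.6| = √(0.06² + 1.6²) = 1.601
|T(j0.06)| = 15.5 × 0.3551 / 1.601 = 3.4377
20 log₁₀(3.4377) = 10.73 dB
∠(j0.06 + 0.35) = arctan(0.06/0.35) = 9.73°
∠(j0.06 + 1.6) = arctan(0.06/1.6) = 2.15°
∠T(j0.06) = 9.73° − 2.15° = 7.58°

|T| = 10.7 dB, ∠T = 7.6°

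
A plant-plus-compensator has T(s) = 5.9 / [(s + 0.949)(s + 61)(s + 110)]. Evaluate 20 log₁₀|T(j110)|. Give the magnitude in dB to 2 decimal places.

|j110 + 0.949| = √(110² + 0.949²) = 110
|j110 + 61| = √(110² + 61²) = 125.8
|j110 + 110| = √(110² + 110²) = 155.6
|T(j110)| = 5.9 / (110 × 125.8 × 155.6) = 2.7411e-06
20 log₁₀(2.7411e-06) = -111.242 dB

-111.24 dB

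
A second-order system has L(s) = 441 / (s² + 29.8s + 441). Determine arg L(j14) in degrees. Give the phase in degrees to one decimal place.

∠[(j14)² + 29.8(j14) + 441] = ∠[245 + j417.2] = 59.58°
∠L(j14) = −59.58° = -59.58°

-59.6°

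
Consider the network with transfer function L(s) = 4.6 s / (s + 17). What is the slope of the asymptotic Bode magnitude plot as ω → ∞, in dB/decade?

0 dB/decade

With 1 zero and 1 pole, the high-frequency asymptotic slope is 20 × (1 − 1) = 0 dB/decade.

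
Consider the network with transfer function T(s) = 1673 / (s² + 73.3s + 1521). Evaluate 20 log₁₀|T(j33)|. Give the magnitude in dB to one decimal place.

-3.3 dB

|(j33)² + 73.3(j33) + 1521| = |432 + j2418.9| = 2457
|T(j33)| = 1673 / 2457 = 0.68086
20 log₁₀(0.68086) = -3.34 dB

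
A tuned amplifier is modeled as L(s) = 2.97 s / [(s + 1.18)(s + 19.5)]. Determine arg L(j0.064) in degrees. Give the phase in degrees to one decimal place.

86.7 deg

∠(j0.064) = 90.00°
∠(j0.064 + 1.18) = arctan(0.064/1.18) = 3.10°
∠(j0.064 + 19.5) = arctan(0.064/19.5) = 0.19°
∠L(j0.064) = 90.00° − (3.10° + 0.19°) = 86.71°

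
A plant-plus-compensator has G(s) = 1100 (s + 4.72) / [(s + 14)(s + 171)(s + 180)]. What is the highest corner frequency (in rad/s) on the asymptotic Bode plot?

180 rad/s

Break frequencies occur at each pole and zero magnitude: 4.72 rad/s, 14 rad/s, 171 rad/s, 180 rad/s.
The highest is 180 rad/s.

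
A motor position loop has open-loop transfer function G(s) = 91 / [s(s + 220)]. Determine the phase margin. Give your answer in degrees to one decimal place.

Gain crossover: |G(jω)| = 1 at ω ≈ 0.414 rad s⁻¹.
∠G(j0.414) = −90° − arctan(0.414/220) ≈ -90.11°
PM = 180° + (-90.11°) = 89.89°

89.9°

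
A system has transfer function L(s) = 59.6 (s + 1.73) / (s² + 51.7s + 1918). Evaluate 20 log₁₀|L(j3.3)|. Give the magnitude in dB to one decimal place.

|j3.3 + 1.73| = √(3.3² + 1.73²) = 3.726
|(j3.3)² + 51.7(j3.3) + 1918| = |1907.1 + j170.61| = 1915
|L(j3.3)| = 59.6 × 3.726 / 1915 = 0.11598
20 log₁₀(0.11598) = -18.71 dB

-18.7 dB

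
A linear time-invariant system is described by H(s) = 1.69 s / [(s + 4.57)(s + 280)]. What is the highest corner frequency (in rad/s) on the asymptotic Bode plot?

Break frequencies occur at each pole and zero magnitude: 4.57 rad/s, 280 rad/s.
The highest is 280 rad/s.

280 rad/s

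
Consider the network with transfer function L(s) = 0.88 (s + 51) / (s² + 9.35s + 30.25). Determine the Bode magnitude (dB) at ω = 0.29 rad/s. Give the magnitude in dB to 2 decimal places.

3.42 dB

|j0.29 + 51| = √(0.29² + 51²) = 51
|(j0.29)² + 9.35(j0.29) + 30.25| = |30.166 + j2.7115| = 30.29
|L(j0.29)| = 0.88 × 51 / 30.29 = 1.4818
20 log₁₀(1.4818) = 3.416 dB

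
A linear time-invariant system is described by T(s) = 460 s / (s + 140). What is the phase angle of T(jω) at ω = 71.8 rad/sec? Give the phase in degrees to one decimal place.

62.8 deg

∠(j71.8) = 90.00°
∠(j71.8 + 140) = arctan(71.8/140) = 27.15°
∠T(j71.8) = 90.00° − 27.15° = 62.85°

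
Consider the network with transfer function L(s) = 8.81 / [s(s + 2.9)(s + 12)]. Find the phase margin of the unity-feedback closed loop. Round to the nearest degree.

84°

Gain crossover: |L(jω)| = 1 at ω ≈ 0.252 rad/sec.
∠L(j0.252) = −90° − arctan(0.252/2.9) − arctan(0.252/12) ≈ -96.17°
PM = 180° + (-96.17°) = 83.83°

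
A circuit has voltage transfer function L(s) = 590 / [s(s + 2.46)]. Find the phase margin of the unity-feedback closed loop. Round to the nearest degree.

Gain crossover: |L(jω)| = 1 at ω ≈ 24.2 rad/s.
∠L(j24.2) = −90° − arctan(24.2/2.46) ≈ -174.20°
PM = 180° + (-174.20°) = 5.80°

6°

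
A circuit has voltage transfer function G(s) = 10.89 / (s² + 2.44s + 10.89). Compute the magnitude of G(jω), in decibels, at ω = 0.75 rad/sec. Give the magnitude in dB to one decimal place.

|(j0.75)² + 2.44(j0.75) + 10.89| = |10.328 + j1.83| = 10.49
|G(j0.75)| = 10.89 / 10.49 = 1.0383
20 log₁₀(1.0383) = 0.33 dB

0.3 dB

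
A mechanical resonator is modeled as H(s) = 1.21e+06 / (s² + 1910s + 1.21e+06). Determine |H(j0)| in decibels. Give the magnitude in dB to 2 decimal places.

H(0) = 1.21e+06 / 1.21e+06 = 1
20 log₁₀(1) = 0.000 dB

0.00 dB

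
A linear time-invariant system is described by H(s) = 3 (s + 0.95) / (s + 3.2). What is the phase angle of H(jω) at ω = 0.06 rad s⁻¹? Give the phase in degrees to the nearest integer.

∠(j0.06 + 0.95) = arctan(0.06/0.95) = 3.61°
∠(j0.06 + 3.2) = arctan(0.06/3.2) = 1.07°
∠H(j0.06) = 3.61° − 1.07° = 2.54°

3 deg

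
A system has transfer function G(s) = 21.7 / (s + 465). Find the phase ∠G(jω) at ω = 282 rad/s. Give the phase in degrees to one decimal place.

∠(j282 + 465) = arctan(282/465) = 31.23°
∠G(j282) = −31.23° = -31.23°

-31.2°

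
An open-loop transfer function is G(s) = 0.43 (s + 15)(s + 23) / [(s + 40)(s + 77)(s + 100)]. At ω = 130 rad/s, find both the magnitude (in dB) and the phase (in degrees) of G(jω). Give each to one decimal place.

|j130 + 15| = √(130² + 15²) = 130.9
|j130 + 23| = √(130² + 23²) = 132
|j130 + 40| = √(130² + 40²) = 136
|j130 + 77| = √(130² + 77²) = 151.1
|j130 + 100| = √(130² + 100²) = 164
|G(j130)| = 0.43 × 130.9 × 132 / (136 × 151.1 × 164) = 0.002204
20 log₁₀(0.002204) = -53.14 dB
∠(j130 + 15) = arctan(130/15) = 83.42°
∠(j130 + 23) = arctan(130/23) = 79.97°
∠(j130 + 40) = arctan(130/40) = 72.90°
∠(j130 + 77) = arctan(130/77) = 59.36°
∠(j130 + 100) = arctan(130/100) = 52.43°
∠G(j130) = 83.42° + 79.97° − (72.90° + 59.36° + 52.43°) = -21.31°

|G| = -53.1 dB, ∠G = -21.3 deg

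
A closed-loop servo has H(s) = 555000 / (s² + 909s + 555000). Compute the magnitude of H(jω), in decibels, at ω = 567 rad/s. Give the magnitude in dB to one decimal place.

-0.2 dB

|(j567)² + 909(j567) + 555000| = |2.3351e+05 + j5.154e+05| = 5.658e+05
|H(j567)| = 555000 / 5.658e+05 = 0.98085
20 log₁₀(0.98085) = -0.17 dB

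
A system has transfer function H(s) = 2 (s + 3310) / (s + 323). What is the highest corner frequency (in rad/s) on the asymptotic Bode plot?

3310 rad/s

Break frequencies occur at each pole and zero magnitude: 323 rad/s, 3310 rad/s.
The highest is 3310 rad/s.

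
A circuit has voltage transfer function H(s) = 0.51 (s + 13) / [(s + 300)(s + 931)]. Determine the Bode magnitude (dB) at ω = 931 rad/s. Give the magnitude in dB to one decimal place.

|j931 + 13| = √(931² + 13²) = 931.1
|j931 + 300| = √(931² + 300²) = 978.1
|j931 + 931| = √(931² + 931²) = 1317
|H(j931)| = 0.51 × 931.1 / (978.1 × 1317) = 0.00036872
20 log₁₀(0.00036872) = -68.67 dB

-68.7 dB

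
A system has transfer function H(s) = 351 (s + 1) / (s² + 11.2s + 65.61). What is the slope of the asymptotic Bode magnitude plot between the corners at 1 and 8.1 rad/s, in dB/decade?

20 dB/decade

In this band the factors already past their corner are: zero at 1; net slope = 20 dB/decade.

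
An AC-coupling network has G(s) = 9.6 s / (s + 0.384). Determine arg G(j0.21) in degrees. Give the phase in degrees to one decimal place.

61.3°

∠(j0.21) = 90.00°
∠(j0.21 + 0.384) = arctan(0.21/0.384) = 28.67°
∠G(j0.21) = 90.00° − 28.67° = 61.33°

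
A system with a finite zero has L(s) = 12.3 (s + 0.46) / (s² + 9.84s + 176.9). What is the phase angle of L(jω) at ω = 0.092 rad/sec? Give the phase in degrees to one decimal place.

∠(j0.092 + 0.46) = arctan(0.092/0.46) = 11.31°
∠[(j0.092)² + 9.84(j0.092) + 176.9] = ∠[176.89 + j0.90528] = 0.29°
∠L(j0.092) = 11.31° − 0.29° = 11.02°

11.0 deg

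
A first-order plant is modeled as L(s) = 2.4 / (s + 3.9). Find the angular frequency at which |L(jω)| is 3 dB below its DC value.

For a single-pole low-pass, the −3 dB point is at the pole: ω = 3.9 rad s⁻¹.

3.9 rad s⁻¹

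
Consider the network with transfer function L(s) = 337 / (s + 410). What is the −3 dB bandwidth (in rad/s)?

410 rad/s

For a single-pole low-pass, the −3 dB point is at the pole: ω = 410 rad/s.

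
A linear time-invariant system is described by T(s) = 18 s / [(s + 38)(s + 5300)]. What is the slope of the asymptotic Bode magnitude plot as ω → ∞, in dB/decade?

-20 dB/decade

With 1 zero and 2 poles, the high-frequency asymptotic slope is 20 × (1 − 2) = -20 dB/decade.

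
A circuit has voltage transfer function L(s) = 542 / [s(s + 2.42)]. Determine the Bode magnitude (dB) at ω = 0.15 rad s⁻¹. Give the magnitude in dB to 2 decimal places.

63.47 dB

|j0.15 + 2.42| = √(0.15² + 2.42²) = 2.425
|j0.15| = 0.15
|L(j0.15)| = 542 / (2.425 × 0.15) = 1490.3
20 log₁₀(1490.3) = 63.465 dB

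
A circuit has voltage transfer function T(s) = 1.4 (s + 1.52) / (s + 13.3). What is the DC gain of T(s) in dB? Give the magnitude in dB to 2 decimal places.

T(0) = 1.4 × 1.52 / 13.3 = 0.16
20 log₁₀(0.16) = -15.918 dB

-15.92 dB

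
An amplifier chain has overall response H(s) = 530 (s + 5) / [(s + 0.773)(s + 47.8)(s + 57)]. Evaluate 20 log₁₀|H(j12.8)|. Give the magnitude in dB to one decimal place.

|j12.8 + 5| = √(12.8² + 5²) = 13.74
|j12.8 + 0.773| = √(12.8² + 0.773²) = 12.82
|j12.8 + 47.8| = √(12.8² + 47.8²) = 49.48
|j12.8 + 57| = √(12.8² + 57²) = 58.42
|H(j12.8)| = 530 × 13.74 / (12.82 × 49.48 × 58.42) = 0.19647
20 log₁₀(0.19647) = -14.13 dB

-14.1 dB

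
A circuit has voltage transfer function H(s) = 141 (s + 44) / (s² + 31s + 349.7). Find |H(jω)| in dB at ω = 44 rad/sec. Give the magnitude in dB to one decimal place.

|j44 + 44| = √(44² + 44²) = 62.23
|(j44)² + 31(j44) + 349.7| = |-1586.3 + j1364| = 2092
|H(j44)| = 141 × 62.23 / 2092 = 4.1938
20 log₁₀(4.1938) = 12.45 dB

12.5 dB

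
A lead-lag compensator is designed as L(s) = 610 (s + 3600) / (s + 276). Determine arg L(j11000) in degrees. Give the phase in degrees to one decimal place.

∠(j11000 + 3600) = arctan(11000/3600) = 71.88°
∠(j11000 + 276) = arctan(11000/276) = 88.56°
∠L(j11000) = 71.88° − 88.56° = -16.68°

-16.7 deg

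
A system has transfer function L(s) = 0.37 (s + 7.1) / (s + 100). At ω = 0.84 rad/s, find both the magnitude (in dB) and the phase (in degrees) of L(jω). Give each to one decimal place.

|L| = -31.6 dB, ∠L = 6.3°

|j0.84 + 7.1| = √(0.84² + 7.1²) = 7.15
|j0.84 + 100| = √(0.84² + 100²) = 100
|L(j0.84)| = 0.37 × 7.15 / 100 = 0.026452
20 log₁₀(0.026452) = -31.55 dB
∠(j0.84 + 7.1) = arctan(0.84/7.1) = 6.75°
∠(j0.84 + 100) = arctan(0.84/100) = 0.48°
∠L(j0.84) = 6.75° − 0.48° = 6.27°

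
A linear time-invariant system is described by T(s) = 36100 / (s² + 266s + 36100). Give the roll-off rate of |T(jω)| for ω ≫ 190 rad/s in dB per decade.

-40 dB/decade

With 0 zeros and 2 poles, the high-frequency asymptotic slope is 20 × (0 − 2) = -40 dB/decade.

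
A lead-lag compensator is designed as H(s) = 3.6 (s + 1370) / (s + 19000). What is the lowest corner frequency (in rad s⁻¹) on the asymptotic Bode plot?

Break frequencies occur at each pole and zero magnitude: 1370 rad s⁻¹, 19000 rad s⁻¹.
The lowest is 1370 rad s⁻¹.

1370 rad s⁻¹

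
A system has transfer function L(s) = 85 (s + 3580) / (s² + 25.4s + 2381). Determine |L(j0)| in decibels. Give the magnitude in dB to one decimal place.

42.1 dB

L(0) = 85 × 3580 / 2381 = 127.8
20 log₁₀(127.8) = 42.13 dB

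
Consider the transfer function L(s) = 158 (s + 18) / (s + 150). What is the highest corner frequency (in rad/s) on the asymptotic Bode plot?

Break frequencies occur at each pole and zero magnitude: 18 rad/s, 150 rad/s.
The highest is 150 rad/s.

150 rad/s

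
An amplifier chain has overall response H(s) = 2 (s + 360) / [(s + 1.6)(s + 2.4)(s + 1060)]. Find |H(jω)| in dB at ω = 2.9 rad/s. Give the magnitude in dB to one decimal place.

-25.3 dB

|j2.9 + 360| = √(2.9² + 360²) = 360
|j2.9 + 1.6| = √(2.9² + 1.6²) = 3.312
|j2.9 + 2.4| = √(2.9² + 2.4²) = 3.764
|j2.9 + 1060| = √(2.9² + 1060²) = 1060
|H(j2.9)| = 2 × 360 / (3.312 × 3.764 × 1060) = 0.054482
20 log₁₀(0.054482) = -25.27 dB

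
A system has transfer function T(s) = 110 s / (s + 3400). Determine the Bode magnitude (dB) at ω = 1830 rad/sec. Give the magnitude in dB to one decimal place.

34.3 dB

|j1830| = 1830
|j1830 + 3400| = √(1830² + 3400²) = 3861
|T(j1830)| = 110 × 1830 / 3861 = 52.134
20 log₁₀(52.134) = 34.34 dB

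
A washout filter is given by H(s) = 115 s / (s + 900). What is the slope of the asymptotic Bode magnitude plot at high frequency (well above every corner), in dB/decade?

With 1 zero and 1 pole, the high-frequency asymptotic slope is 20 × (1 − 1) = 0 dB/decade.

0 dB/decade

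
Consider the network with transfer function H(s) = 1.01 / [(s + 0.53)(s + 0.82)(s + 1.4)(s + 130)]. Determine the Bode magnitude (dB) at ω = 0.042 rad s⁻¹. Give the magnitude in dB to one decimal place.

|j0.042 + 0.53| = √(0.042² + 0.53²) = 0.5317
|j0.042 + 0.82| = √(0.042² + 0.82²) = 0.8211
|j0.042 + 1.4| = √(0.042² + 1.4²) = 1.401
|j0.042 + 130| = √(0.042² + 130²) = 130
|H(j0.042)| = 1.01 / (0.5317 × 0.8211 × 1.401 × 130) = 0.012707
20 log₁₀(0.012707) = -37.92 dB

-37.9 dB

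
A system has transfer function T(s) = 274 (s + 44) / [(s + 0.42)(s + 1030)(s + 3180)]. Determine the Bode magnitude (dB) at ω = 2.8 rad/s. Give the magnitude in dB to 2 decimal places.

-57.70 dB

|j2.8 + 44| = √(2.8² + 44²) = 44.09
|j2.8 + 0.42| = √(2.8² + 0.42²) = 2.831
|j2.8 + 1030| = √(2.8² + 1030²) = 1030
|j2.8 + 3180| = √(2.8² + 3180²) = 3180
|T(j2.8)| = 274 × 44.09 / (2.831 × 1030 × 3180) = 0.0013026
20 log₁₀(0.0013026) = -57.703 dB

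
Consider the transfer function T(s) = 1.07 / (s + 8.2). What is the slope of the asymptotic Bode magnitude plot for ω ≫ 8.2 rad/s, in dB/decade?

-20 dB/decade

With 0 zeros and 1 pole, the high-frequency asymptotic slope is 20 × (0 − 1) = -20 dB/decade.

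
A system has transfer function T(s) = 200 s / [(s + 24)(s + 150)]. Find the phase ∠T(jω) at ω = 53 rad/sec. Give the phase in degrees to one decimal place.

4.9°

∠(j53) = 90.00°
∠(j53 + 24) = arctan(53/24) = 65.64°
∠(j53 + 150) = arctan(53/150) = 19.46°
∠T(j53) = 90.00° − (65.64° + 19.46°) = 4.90°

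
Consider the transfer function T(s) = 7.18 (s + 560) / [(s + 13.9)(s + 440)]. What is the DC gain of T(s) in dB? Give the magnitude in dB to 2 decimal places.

-3.64 dB

T(0) = 7.18 × 560 / (13.9 × 440) = 0.65742
20 log₁₀(0.65742) = -3.643 dB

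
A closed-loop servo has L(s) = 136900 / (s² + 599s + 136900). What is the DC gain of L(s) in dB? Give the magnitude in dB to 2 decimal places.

L(0) = 136900 / 136900 = 1
20 log₁₀(1) = 0.000 dB

0.00 dB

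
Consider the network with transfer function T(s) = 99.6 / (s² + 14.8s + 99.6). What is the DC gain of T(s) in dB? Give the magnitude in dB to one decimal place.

0.0 dB

T(0) = 99.6 / 99.6 = 1
20 log₁₀(1) = 0.00 dB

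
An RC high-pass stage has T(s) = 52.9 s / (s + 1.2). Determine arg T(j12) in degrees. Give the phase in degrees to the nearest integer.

∠(j12) = 90.00°
∠(j12 + 1.2) = arctan(12/1.2) = 84.29°
∠T(j12) = 90.00° − 84.29° = 5.71°

6°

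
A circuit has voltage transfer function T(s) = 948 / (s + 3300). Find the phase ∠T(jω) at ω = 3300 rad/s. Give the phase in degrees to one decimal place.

-45.0°

∠(j3300 + 3300) = arctan(3300/3300) = 45.00°
∠T(j3300) = −45.00° = -45.00°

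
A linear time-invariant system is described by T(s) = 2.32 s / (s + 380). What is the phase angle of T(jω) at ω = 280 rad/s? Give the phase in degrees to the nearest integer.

54°

∠(j280) = 90.00°
∠(j280 + 380) = arctan(280/380) = 36.38°
∠T(j280) = 90.00° − 36.38° = 53.62°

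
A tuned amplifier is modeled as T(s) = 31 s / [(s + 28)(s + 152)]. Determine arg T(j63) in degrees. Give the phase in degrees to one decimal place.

∠(j63) = 90.00°
∠(j63 + 28) = arctan(63/28) = 66.04°
∠(j63 + 152) = arctan(63/152) = 22.51°
∠T(j63) = 90.00° − (66.04° + 22.51°) = 1.45°

1.4°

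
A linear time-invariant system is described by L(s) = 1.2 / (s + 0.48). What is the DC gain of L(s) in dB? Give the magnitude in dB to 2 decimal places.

L(0) = 1.2 / 0.48 = 2.5
20 log₁₀(2.5) = 7.959 dB

7.96 dB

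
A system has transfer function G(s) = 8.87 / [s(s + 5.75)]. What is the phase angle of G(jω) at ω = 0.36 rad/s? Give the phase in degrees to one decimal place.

-93.6°

∠(j0.36 + 5.75) = arctan(0.36/5.75) = 3.58°
∠(j0.36) = 90.00°
∠G(j0.36) = − (3.58° + 90.00°) = -93.58°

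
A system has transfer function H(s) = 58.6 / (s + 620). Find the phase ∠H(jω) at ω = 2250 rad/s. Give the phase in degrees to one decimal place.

-74.6°

∠(j2250 + 620) = arctan(2250/620) = 74.59°
∠H(j2250) = −74.59° = -74.59°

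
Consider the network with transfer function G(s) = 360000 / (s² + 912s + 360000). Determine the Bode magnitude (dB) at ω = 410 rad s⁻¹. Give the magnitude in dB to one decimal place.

|(j410)² + 912(j410) + 360000| = |1.919e+05 + j3.7392e+05| = 4.203e+05
|G(j410)| = 360000 / 4.203e+05 = 0.85656
20 log₁₀(0.85656) = -1.34 dB

-1.3 dB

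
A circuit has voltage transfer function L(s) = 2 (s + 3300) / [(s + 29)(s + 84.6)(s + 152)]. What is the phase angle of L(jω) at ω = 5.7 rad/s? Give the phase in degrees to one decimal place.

-17.0°

∠(j5.7 + 3300) = arctan(5.7/3300) = 0.10°
∠(j5.7 + 29) = arctan(5.7/29) = 11.12°
∠(j5.7 + 84.6) = arctan(5.7/84.6) = 3.85°
∠(j5.7 + 152) = arctan(5.7/152) = 2.15°
∠L(j5.7) = 0.10° − (11.12° + 3.85° + 2.15°) = -17.02°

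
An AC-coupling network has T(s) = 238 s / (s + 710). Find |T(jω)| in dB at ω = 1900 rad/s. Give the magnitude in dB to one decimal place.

|j1900| = 1900
|j1900 + 710| = √(1900² + 710²) = 2028
|T(j1900)| = 238 × 1900 / 2028 = 222.94
20 log₁₀(222.94) = 46.96 dB

47.0 dB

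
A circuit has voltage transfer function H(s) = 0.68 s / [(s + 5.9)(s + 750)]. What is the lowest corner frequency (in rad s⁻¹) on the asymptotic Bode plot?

5.9 rad s⁻¹

Break frequencies occur at each pole and zero magnitude: 5.9 rad s⁻¹, 750 rad s⁻¹.
The lowest is 5.9 rad s⁻¹.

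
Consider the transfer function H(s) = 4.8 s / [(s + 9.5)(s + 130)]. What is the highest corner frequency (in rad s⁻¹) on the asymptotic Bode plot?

130 rad s⁻¹

Break frequencies occur at each pole and zero magnitude: 9.5 rad s⁻¹, 130 rad s⁻¹.
The highest is 130 rad s⁻¹.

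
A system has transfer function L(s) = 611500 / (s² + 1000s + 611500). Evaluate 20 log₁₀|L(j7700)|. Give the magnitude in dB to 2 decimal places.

|(j7700)² + 1000(j7700) + 611500| = |-5.8678e+07 + j7.7e+06| = 5.918e+07
|L(j7700)| = 611500 / 5.918e+07 = 0.010333
20 log₁₀(0.010333) = -39.716 dB

-39.72 dB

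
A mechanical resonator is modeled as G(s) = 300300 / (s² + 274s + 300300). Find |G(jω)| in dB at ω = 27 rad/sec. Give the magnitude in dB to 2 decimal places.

0.02 dB

|(j27)² + 274(j27) + 300300| = |2.9957e+05 + j7398| = 2.997e+05
|G(j27)| = 300300 / 2.997e+05 = 1.0021
20 log₁₀(1.0021) = 0.018 dB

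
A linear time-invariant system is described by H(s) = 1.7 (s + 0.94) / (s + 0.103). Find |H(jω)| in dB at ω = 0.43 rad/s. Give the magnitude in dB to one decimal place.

12.0 dB

|j0.43 + 0.94| = √(0.43² + 0.94²) = 1.034
|j0.43 + 0.103| = √(0.43² + 0.103²) = 0.4422
|H(j0.43)| = 1.7 × 1.034 / 0.4422 = 3.9742
20 log₁₀(3.9742) = 11.99 dB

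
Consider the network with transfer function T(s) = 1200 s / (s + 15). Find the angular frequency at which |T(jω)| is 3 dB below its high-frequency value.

15 rad s⁻¹

For a single-pole high-pass, the −3 dB point is at the pole: ω = 15 rad s⁻¹.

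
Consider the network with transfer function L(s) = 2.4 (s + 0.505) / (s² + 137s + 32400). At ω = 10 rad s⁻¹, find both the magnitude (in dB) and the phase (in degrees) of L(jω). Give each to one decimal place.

|L| = -62.6 dB, ∠L = 84.7 deg

|j10 + 0.505| = √(10² + 0.505²) = 10.01
|(j10)² + 137(j10) + 32400| = |32300 + j1370| = 3.233e+04
|L(j10)| = 2.4 × 10.01 / 3.233e+04 = 0.00074331
20 log₁₀(0.00074331) = -62.58 dB
∠(j10 + 0.505) = arctan(10/0.505) = 87.11°
∠[(j10)² + 137(j10) + 32400] = ∠[32300 + j1370] = 2.43°
∠L(j10) = 87.11° − 2.43° = 84.68°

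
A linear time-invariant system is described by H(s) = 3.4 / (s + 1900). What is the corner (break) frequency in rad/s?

The single real pole at s = −1900 gives a corner at ω = 1900 rad/s.

1900 rad/s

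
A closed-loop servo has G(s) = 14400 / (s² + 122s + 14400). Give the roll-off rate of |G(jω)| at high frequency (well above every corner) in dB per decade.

-40 dB/decade

With 0 zeros and 2 poles, the high-frequency asymptotic slope is 20 × (0 − 2) = -40 dB/decade.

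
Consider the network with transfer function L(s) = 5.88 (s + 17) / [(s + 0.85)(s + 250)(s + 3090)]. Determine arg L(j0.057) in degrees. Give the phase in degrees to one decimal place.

∠(j0.057 + 17) = arctan(0.057/17) = 0.19°
∠(j0.057 + 0.85) = arctan(0.057/0.85) = 3.84°
∠(j0.057 + 250) = arctan(0.057/250) = 0.01°
∠(j0.057 + 3090) = arctan(0.057/3090) = 0.00°
∠L(j0.057) = 0.19° − (3.84° + 0.01° + 0.00°) = -3.66°

-3.7°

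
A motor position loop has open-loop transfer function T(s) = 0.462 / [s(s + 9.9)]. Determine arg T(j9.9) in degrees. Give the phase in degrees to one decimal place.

∠(j9.9 + 9.9) = arctan(9.9/9.9) = 45.00°
∠(j9.9) = 90.00°
∠T(j9.9) = − (45.00° + 90.00°) = -135.00°

-135.0°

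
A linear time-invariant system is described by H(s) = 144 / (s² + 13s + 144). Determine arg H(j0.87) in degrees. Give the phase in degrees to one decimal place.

-4.5°

∠[(j0.87)² + 13(j0.87) + 144] = ∠[143.24 + j11.31] = 4.51°
∠H(j0.87) = −4.51° = -4.51°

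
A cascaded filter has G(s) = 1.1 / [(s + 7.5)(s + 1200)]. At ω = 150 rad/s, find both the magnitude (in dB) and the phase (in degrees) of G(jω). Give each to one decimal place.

|G| = -104.4 dB, ∠G = -94.3°

|j150 + 7.5| = √(150² + 7.5²) = 150.2
|j150 + 1200| = √(150² + 1200²) = 1209
|G(j150)| = 1.1 / (150.2 × 1209) = 6.0564e-06
20 log₁₀(6.0564e-06) = -104.36 dB
∠(j150 + 7.5) = arctan(150/7.5) = 87.14°
∠(j150 + 1200) = arctan(150/1200) = 7.13°
∠G(j150) = − (87.14° + 7.13°) = -94.26°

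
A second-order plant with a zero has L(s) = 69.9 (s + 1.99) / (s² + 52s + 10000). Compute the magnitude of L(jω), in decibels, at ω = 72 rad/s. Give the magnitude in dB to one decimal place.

|j72 + 1.99| = √(72² + 1.99²) = 72.03
|(j72)² + 52(j72) + 10000| = |4816 + j3744| = 6100
|L(j72)| = 69.9 × 72.03 / 6100 = 0.82535
20 log₁₀(0.82535) = -1.67 dB

-1.7 dB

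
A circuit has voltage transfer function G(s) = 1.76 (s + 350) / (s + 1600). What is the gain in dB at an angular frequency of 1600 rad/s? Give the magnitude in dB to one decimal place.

2.1 dB

|j1600 + 350| = √(1600² + 350²) = 1638
|j1600 + 1600| = √(1600² + 1600²) = 2263
|G(j1600)| = 1.76 × 1638 / 2263 = 1.2739
20 log₁₀(1.2739) = 2.10 dB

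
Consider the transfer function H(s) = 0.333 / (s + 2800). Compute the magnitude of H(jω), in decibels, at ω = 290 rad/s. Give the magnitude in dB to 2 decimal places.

-78.54 dB

|j290 + 2800| = √(290² + 2800²) = 2815
|H(j290)| = 0.333 / 2815 = 0.0001183
20 log₁₀(0.0001183) = -78.541 dB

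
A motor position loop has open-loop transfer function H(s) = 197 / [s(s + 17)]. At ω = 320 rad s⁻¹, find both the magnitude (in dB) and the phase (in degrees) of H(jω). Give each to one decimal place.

|H| = -54.3 dB, ∠H = -177.0°

|j320 + 17| = √(320² + 17²) = 320.5
|j320| = 320
|H(j320)| = 197 / (320.5 × 320) = 0.0019211
20 log₁₀(0.0019211) = -54.33 dB
∠(j320 + 17) = arctan(320/17) = 86.96°
∠(j320) = 90.00°
∠H(j320) = − (86.96° + 90.00°) = -176.96°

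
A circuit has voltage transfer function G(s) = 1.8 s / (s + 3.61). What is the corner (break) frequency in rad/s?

3.61 rad/s

The single real pole at s = −3.61 gives a corner at ω = 3.61 rad/s.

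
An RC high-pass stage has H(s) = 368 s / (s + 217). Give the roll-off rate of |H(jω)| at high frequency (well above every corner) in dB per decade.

With 1 zero and 1 pole, the high-frequency asymptotic slope is 20 × (1 − 1) = 0 dB/decade.

0 dB/decade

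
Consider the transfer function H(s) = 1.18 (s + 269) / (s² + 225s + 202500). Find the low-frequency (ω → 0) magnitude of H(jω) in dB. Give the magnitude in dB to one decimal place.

-56.1 dB

H(0) = 1.18 × 269 / 202500 = 0.0015675
20 log₁₀(0.0015675) = -56.10 dB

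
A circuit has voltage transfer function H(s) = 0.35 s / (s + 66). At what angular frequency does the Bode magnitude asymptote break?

66 rad s⁻¹

The single real pole at s = −66 gives a corner at ω = 66 rad s⁻¹.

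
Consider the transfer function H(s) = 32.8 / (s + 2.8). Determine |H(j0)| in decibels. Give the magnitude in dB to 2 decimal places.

21.37 dB

H(0) = 32.8 / 2.8 = 11.714
20 log₁₀(11.714) = 21.374 dB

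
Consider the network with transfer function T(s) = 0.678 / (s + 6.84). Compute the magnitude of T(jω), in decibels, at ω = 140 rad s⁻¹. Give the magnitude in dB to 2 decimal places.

|j140 + 6.84| = √(140² + 6.84²) = 140.2
|T(j140)| = 0.678 / 140.2 = 0.0048371
20 log₁₀(0.0048371) = -46.308 dB

-46.31 dB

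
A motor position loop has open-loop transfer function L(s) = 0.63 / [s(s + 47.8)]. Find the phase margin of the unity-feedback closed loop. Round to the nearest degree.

90°

Gain crossover: |L(jω)| = 1 at ω ≈ 0.0132 rad/s.
∠L(j0.0132) = −90° − arctan(0.0132/47.8) ≈ -90.02°
PM = 180° + (-90.02°) = 89.98°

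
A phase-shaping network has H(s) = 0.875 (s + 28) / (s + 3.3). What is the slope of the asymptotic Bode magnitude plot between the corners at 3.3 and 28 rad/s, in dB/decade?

In this band the factors already past their corner are: pole at 3.3; net slope = -20 dB/decade.

-20 dB/decade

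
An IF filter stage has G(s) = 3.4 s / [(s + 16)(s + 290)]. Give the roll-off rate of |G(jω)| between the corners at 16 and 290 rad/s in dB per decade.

In this band the factors already past their corner are: 1 differentiator zero, pole at 16; net slope = 0 dB/decade.

0 dB/decade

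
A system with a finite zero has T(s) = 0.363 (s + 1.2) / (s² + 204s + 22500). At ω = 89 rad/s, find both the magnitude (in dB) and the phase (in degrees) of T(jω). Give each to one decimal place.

|j89 + 1.2| = √(89² + 1.2²) = 89.01
|(j89)² + 204(j89) + 22500| = |14579 + j18156| = 2.328e+04
|T(j89)| = 0.363 × 89.01 / 2.328e+04 = 0.0013876
20 log₁₀(0.0013876) = -57.15 dB
∠(j89 + 1.2) = arctan(89/1.2) = 89.23°
∠[(j89)² + 204(j89) + 22500] = ∠[14579 + j18156] = 51.24°
∠T(j89) = 89.23° − 51.24° = 37.99°

|T| = -57.2 dB, ∠T = 38.0 deg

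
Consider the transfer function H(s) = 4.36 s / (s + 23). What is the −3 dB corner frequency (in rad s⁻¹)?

23 rad s⁻¹

For a single-pole high-pass, the −3 dB point is at the pole: ω = 23 rad s⁻¹.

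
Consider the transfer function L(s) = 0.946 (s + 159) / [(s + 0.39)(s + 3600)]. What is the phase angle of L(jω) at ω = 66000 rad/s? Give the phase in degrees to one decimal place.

-87.0°

∠(j66000 + 159) = arctan(66000/159) = 89.86°
∠(j66000 + 0.39) = arctan(66000/0.39) = 90.00°
∠(j66000 + 3600) = arctan(66000/3600) = 86.88°
∠L(j66000) = 89.86° − (90.00° + 86.88°) = -87.02°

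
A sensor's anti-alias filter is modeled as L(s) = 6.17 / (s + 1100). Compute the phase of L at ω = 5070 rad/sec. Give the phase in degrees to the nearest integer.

-78°

∠(j5070 + 1100) = arctan(5070/1100) = 77.76°
∠L(j5070) = −77.76° = -77.76°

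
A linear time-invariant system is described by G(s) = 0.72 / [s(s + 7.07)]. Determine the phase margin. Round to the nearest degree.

Gain crossover: |G(jω)| = 1 at ω ≈ 0.102 rad/s.
∠G(j0.102) = −90° − arctan(0.102/7.07) ≈ -90.83°
PM = 180° + (-90.83°) = 89.17°

89°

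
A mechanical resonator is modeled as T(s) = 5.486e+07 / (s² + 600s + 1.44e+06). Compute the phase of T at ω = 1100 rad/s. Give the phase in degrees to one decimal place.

∠[(j1100)² + 600(j1100) + 1.44e+06] = ∠[2.3e+05 + j6.6e+05] = 70.79°
∠T(j1100) = −70.79° = -70.79°

-70.8°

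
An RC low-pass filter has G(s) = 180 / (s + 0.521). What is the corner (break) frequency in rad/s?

The single real pole at s = −0.521 gives a corner at ω = 0.521 rad/s.

0.521 rad/s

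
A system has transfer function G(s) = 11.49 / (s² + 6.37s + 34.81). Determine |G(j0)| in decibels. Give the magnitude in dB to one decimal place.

G(0) = 11.49 / 34.81 = 0.33008
20 log₁₀(0.33008) = -9.63 dB

-9.6 dB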